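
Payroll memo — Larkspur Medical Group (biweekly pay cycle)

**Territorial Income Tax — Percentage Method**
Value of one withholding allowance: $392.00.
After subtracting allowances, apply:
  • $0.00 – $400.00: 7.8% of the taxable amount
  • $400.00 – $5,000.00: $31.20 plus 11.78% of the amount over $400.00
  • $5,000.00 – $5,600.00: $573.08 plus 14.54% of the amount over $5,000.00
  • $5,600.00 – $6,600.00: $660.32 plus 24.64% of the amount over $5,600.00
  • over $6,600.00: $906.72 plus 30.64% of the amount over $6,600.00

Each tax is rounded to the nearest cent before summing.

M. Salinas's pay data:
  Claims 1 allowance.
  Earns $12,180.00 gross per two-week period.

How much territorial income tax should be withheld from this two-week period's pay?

Territorial Income Tax: taxable = $12,180.00 − 1×$392.00 = $11,788.00
  $906.72 + 30.64% × ($11,788.00 − $6,600.00) = $906.72 + 30.64% × $5,188.00 = $2,496.32

$2,496.32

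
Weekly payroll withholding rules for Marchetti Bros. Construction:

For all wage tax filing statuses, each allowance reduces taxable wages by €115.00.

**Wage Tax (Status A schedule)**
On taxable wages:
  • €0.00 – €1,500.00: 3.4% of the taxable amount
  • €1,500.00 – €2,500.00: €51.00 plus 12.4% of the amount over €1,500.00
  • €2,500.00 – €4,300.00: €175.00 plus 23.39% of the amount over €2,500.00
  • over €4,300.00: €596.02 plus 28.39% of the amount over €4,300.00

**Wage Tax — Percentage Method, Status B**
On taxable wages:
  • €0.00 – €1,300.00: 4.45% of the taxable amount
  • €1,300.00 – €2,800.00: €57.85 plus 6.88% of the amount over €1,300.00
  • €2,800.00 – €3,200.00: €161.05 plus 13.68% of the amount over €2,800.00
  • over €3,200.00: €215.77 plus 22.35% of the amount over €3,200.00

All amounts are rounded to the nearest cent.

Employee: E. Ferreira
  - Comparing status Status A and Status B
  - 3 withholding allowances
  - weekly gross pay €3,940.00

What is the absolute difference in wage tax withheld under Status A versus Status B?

€127.07

Wage Tax (Status A): taxable = €3,940.00 − 3×€115.00 = €3,595.00
  €175.00 + 23.39% × (€3,595.00 − €2,500.00) = €175.00 + 23.39% × €1,095.00 = €431.12
Wage Tax (Status B): taxable = €3,940.00 − 3×€115.00 = €3,595.00
  €215.77 + 22.35% × (€3,595.00 − €3,200.00) = €215.77 + 22.35% × €395.00 = €304.05
Difference: |€431.12 − €304.05| = €127.07 (higher under Status A)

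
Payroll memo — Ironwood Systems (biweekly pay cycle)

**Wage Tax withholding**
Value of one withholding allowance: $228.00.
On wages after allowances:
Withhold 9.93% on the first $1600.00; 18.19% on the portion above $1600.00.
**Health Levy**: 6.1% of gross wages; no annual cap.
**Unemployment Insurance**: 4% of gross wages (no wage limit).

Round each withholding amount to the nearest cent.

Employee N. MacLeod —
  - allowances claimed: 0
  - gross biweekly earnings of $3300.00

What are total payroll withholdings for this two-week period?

Wage Tax: taxable = $3300.00
  $158.88 + 18.19% × ($3300.00 − $1600.00) = $158.88 + 18.19% × $1700.00 = $468.11
Health Levy: 6.1% × $3300.00 = $201.30
Unemployment Insurance: 4% × $3300.00 = $132.00
Total: $468.11 + $201.30 + $132.00 = $801.41

$801.41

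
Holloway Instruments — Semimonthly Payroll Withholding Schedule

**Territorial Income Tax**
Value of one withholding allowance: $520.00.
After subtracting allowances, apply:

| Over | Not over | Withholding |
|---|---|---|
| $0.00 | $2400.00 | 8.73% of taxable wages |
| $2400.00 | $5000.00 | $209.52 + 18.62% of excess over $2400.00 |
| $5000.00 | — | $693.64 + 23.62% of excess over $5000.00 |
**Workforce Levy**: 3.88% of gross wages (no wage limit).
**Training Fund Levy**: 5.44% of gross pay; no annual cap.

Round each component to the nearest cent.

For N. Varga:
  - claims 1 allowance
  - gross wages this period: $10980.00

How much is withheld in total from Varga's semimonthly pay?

$3006.62

Territorial Income Tax: taxable = $10980.00 − 1×$520.00 = $10460.00
  $693.64 + 23.62% × ($10460.00 − $5000.00) = $693.64 + 23.62% × $5460.00 = $1983.29
Workforce Levy: 3.88% × $10980.00 = $426.02
Training Fund Levy: 5.44% × $10980.00 = $597.31
Total: $1983.29 + $426.02 + $597.31 = $3006.62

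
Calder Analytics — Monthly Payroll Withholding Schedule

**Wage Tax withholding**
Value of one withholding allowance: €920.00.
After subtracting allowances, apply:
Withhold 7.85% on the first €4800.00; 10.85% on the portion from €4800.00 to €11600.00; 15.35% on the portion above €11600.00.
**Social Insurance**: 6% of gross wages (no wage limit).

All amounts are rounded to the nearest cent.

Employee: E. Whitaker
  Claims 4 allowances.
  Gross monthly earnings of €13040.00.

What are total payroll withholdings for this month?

€1653.96

Wage Tax: taxable = €13040.00 − 4×€920.00 = €9360.00
  €376.80 + 10.85% × (€9360.00 − €4800.00) = €376.80 + 10.85% × €4560.00 = €871.56
Social Insurance: 6% × €13040.00 = €782.40
Total: €871.56 + €782.40 = €1653.96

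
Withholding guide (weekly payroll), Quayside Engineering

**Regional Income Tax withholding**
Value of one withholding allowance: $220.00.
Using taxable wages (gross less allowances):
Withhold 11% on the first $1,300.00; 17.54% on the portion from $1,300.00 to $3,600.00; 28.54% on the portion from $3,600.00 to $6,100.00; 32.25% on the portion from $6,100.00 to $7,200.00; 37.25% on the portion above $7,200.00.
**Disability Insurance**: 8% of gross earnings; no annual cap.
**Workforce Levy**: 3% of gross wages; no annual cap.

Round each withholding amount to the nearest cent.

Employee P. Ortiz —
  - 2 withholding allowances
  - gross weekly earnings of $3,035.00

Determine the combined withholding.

Regional Income Tax: taxable = $3,035.00 − 2×$220.00 = $2,595.00
  $143.00 + 17.54% × ($2,595.00 − $1,300.00) = $143.00 + 17.54% × $1,295.00 = $370.14
Disability Insurance: 8% × $3,035.00 = $242.80
Workforce Levy: 3% × $3,035.00 = $91.05
Total: $370.14 + $242.80 + $91.05 = $703.99

$703.99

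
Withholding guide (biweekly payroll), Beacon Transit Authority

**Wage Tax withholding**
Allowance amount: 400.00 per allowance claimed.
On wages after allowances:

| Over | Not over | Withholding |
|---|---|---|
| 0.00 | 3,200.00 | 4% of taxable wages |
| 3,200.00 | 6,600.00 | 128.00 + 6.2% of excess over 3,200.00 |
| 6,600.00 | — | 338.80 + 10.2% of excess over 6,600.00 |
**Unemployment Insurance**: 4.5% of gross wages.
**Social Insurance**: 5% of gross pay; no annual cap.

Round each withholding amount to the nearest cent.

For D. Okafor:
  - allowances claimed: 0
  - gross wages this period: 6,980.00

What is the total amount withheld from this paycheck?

Wage Tax: taxable = 6,980.00
  338.80 + 10.2% × (6,980.00 − 6,600.00) = 338.80 + 10.2% × 380.00 = 377.56
Unemployment Insurance: 4.5% × 6,980.00 = 314.10
Social Insurance: 5% × 6,980.00 = 349.00
Total: 377.56 + 314.10 + 349.00 = 1,040.66

1,040.66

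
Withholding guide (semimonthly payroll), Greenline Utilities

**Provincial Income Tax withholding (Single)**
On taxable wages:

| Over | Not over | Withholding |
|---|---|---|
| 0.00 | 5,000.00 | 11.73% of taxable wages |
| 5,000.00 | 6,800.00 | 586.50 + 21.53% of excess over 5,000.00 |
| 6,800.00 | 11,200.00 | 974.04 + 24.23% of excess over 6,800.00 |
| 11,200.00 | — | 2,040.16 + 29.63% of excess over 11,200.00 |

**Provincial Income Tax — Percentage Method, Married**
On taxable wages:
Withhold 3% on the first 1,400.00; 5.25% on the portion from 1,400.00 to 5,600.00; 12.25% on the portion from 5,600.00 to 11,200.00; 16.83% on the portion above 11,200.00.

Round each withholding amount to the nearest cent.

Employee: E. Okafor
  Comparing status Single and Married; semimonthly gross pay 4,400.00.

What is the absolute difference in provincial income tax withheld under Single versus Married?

316.62

Provincial Income Tax (Single): taxable = 4,400.00
  11.73% × 4,400.00 = 516.12
Provincial Income Tax (Married): taxable = 4,400.00
  42.00 + 5.25% × (4,400.00 − 1,400.00) = 42.00 + 5.25% × 3,000.00 = 199.50
Difference: |516.12 − 199.50| = 316.62 (higher under Single)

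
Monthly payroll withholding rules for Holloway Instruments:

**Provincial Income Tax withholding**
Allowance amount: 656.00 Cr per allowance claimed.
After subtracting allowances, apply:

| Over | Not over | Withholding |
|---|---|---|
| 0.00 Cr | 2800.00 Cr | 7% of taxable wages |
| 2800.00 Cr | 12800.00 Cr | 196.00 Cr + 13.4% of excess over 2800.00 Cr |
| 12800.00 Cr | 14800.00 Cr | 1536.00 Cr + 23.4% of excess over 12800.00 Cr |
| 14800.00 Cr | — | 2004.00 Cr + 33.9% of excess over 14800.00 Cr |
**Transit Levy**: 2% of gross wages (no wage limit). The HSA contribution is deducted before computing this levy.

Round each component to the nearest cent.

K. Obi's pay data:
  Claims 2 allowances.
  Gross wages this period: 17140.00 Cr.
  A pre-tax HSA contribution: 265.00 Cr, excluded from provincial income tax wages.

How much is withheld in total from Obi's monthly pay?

2600.16 Cr

Provincial Income Tax: taxable = 17140.00 Cr − 265.00 Cr − 2×656.00 Cr = 15563.00 Cr
  2004.00 Cr + 33.9% × (15563.00 Cr − 14800.00 Cr) = 2004.00 Cr + 33.9% × 763.00 Cr = 2262.66 Cr
Transit Levy: 2% × 16875.00 Cr = 337.50 Cr
Total: 2262.66 Cr + 337.50 Cr = 2600.16 Cr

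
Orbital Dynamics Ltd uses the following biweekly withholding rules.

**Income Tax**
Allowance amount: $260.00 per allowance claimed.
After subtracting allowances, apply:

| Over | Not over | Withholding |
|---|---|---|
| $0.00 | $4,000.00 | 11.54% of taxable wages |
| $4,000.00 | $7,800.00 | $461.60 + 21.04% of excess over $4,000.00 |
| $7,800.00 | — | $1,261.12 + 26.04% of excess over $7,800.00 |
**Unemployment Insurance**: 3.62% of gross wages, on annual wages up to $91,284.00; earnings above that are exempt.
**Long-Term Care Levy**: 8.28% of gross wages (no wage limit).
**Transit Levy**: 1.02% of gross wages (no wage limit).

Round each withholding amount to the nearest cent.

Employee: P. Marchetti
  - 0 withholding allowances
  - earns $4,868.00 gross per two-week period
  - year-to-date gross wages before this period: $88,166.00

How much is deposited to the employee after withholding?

Income Tax: taxable = $4,868.00
  $461.60 + 21.04% × ($4,868.00 − $4,000.00) = $461.60 + 21.04% × $868.00 = $644.23
Unemployment Insurance: cap $91,284.00 − YTD $88,166.00 = $3,118.00 subject; 3.62% × $3,118.00 = $112.87
Long-Term Care Levy: 8.28% × $4,868.00 = $403.07
Transit Levy: 1.02% × $4,868.00 = $49.65
Total withheld: $644.23 + $112.87 + $403.07 + $49.65 = $1,209.82
Net pay: $4,868.00 − $1,209.82 = $3,658.18

$3,658.18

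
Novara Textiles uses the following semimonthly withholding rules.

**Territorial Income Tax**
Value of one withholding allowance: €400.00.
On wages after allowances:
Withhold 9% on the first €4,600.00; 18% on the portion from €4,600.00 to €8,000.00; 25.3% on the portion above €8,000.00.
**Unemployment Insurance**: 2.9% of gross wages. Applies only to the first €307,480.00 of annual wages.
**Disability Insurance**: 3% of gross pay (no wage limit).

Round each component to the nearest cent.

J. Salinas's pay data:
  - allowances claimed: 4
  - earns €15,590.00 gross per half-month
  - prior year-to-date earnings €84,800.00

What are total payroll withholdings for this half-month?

Territorial Income Tax: taxable = €15,590.00 − 4×€400.00 = €13,990.00
  €1,026.00 + 25.3% × (€13,990.00 − €8,000.00) = €1,026.00 + 25.3% × €5,990.00 = €2,541.47
Unemployment Insurance: 2.9% × €15,590.00 = €452.11
Disability Insurance: 3% × €15,590.00 = €467.70
Total: €2,541.47 + €452.11 + €467.70 = €3,461.28

€3,461.28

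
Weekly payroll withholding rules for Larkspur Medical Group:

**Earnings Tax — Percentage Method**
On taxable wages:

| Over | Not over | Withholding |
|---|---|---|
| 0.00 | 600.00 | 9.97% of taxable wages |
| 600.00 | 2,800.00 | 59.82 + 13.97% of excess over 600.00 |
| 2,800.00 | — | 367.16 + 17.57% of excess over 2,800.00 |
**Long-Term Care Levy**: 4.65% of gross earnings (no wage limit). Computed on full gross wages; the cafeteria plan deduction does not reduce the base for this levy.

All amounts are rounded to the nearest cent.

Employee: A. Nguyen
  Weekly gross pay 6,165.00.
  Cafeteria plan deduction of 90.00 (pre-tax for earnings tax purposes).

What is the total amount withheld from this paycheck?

Earnings Tax: taxable = 6,165.00 − 90.00 = 6,075.00
  367.16 + 17.57% × (6,075.00 − 2,800.00) = 367.16 + 17.57% × 3,275.00 = 942.58
Long-Term Care Levy: 4.65% × 6,165.00 = 286.67
Total: 942.58 + 286.67 = 1,229.25

1,229.25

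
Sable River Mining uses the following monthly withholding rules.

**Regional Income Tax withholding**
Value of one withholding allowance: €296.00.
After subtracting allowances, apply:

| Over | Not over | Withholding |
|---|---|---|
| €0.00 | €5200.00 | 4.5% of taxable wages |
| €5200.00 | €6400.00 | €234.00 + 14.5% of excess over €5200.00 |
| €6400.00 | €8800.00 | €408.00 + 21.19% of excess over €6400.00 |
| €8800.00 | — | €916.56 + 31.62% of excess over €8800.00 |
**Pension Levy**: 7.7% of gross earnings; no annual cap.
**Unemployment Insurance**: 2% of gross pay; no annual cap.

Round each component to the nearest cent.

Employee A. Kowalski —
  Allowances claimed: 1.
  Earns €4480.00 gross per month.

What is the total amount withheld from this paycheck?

€622.84

Regional Income Tax: taxable = €4480.00 − 1×€296.00 = €4184.00
  4.5% × €4184.00 = €188.28
Pension Levy: 7.7% × €4480.00 = €344.96
Unemployment Insurance: 2% × €4480.00 = €89.60
Total: €188.28 + €344.96 + €89.60 = €622.84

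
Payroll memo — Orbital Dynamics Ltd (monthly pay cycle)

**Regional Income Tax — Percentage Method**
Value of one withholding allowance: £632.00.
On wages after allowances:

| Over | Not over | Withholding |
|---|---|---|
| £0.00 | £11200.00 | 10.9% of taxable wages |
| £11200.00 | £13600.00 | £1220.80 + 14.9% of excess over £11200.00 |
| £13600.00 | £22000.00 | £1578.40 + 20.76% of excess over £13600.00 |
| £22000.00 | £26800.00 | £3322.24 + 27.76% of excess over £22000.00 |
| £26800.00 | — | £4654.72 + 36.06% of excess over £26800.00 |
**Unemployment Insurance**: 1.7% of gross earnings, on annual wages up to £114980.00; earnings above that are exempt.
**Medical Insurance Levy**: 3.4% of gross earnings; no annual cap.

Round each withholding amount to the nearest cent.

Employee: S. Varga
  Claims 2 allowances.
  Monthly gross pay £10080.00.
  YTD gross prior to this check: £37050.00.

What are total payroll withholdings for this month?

Regional Income Tax: taxable = £10080.00 − 2×£632.00 = £8816.00
  10.9% × £8816.00 = £960.94
Unemployment Insurance: 1.7% × £10080.00 = £171.36
Medical Insurance Levy: 3.4% × £10080.00 = £342.72
Total: £960.94 + £171.36 + £342.72 = £1475.02

£1475.02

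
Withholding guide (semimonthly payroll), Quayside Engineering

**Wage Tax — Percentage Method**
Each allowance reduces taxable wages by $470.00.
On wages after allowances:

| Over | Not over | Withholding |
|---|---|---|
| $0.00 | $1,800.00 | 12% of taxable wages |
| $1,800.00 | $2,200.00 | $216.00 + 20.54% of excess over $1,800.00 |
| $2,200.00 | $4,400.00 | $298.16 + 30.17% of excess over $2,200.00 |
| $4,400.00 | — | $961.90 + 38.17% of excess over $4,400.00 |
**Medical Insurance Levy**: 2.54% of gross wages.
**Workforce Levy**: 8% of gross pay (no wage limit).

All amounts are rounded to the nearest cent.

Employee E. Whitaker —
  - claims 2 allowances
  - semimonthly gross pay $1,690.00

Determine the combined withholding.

$268.13

Wage Tax: taxable = $1,690.00 − 2×$470.00 = $750.00
  12% × $750.00 = $90.00
Medical Insurance Levy: 2.54% × $1,690.00 = $42.93
Workforce Levy: 8% × $1,690.00 = $135.20
Total: $90.00 + $42.93 + $135.20 = $268.13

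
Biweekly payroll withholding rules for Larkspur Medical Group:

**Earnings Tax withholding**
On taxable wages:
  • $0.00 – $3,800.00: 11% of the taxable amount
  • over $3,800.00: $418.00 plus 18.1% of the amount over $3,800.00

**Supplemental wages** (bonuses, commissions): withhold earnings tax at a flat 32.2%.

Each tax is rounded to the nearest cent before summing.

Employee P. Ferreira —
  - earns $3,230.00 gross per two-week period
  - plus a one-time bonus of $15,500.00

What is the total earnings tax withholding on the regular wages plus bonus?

$5,346.30

Earnings Tax: taxable = $3,230.00
  11% × $3,230.00 = $355.30
Supplemental (32.2% flat on bonus): 32.2% × $15,500.00 = $4,991.00
Total earnings tax: $355.30 + $4,991.00 = $5,346.30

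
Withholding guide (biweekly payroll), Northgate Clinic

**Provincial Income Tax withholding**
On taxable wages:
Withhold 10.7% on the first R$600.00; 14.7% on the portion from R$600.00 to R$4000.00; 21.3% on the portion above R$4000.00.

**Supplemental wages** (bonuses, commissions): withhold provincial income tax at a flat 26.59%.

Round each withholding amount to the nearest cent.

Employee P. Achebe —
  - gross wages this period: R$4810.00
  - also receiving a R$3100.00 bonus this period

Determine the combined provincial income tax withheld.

Provincial Income Tax: taxable = R$4810.00
  R$564.00 + 21.3% × (R$4810.00 − R$4000.00) = R$564.00 + 21.3% × R$810.00 = R$736.53
Supplemental (26.59% flat on bonus): 26.59% × R$3100.00 = R$824.29
Total provincial income tax: R$736.53 + R$824.29 = R$1560.82

R$1560.82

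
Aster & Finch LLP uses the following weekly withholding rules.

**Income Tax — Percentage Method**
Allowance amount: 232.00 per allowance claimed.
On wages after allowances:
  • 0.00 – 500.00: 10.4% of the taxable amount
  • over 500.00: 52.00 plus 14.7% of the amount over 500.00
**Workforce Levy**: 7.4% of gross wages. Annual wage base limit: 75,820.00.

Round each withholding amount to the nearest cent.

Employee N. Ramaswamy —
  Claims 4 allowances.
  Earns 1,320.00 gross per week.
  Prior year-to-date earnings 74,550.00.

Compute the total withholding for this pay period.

Income Tax: taxable = 1,320.00 − 4×232.00 = 392.00
  10.4% × 392.00 = 40.77
Workforce Levy: cap 75,820.00 − YTD 74,550.00 = 1,270.00 subject; 7.4% × 1,270.00 = 93.98
Total: 40.77 + 93.98 = 134.75

134.75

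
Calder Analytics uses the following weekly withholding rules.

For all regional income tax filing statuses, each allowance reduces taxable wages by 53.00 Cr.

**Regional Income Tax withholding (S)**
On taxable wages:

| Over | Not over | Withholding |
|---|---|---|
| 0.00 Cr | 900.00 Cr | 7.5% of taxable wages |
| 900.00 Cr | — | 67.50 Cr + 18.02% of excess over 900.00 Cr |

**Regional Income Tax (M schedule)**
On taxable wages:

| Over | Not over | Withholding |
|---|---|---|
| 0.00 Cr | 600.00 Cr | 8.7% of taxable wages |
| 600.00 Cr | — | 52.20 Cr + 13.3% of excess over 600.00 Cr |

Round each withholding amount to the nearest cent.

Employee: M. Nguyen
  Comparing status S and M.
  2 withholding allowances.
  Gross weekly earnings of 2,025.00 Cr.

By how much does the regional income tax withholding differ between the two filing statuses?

Regional Income Tax (S): taxable = 2,025.00 Cr − 2×53.00 Cr = 1,919.00 Cr
  67.50 Cr + 18.02% × (1,919.00 Cr − 900.00 Cr) = 67.50 Cr + 18.02% × 1,019.00 Cr = 251.12 Cr
Regional Income Tax (M): taxable = 2,025.00 Cr − 2×53.00 Cr = 1,919.00 Cr
  52.20 Cr + 13.3% × (1,919.00 Cr − 600.00 Cr) = 52.20 Cr + 13.3% × 1,319.00 Cr = 227.63 Cr
Difference: |251.12 Cr − 227.63 Cr| = 23.49 Cr (higher under S)

23.49 Cr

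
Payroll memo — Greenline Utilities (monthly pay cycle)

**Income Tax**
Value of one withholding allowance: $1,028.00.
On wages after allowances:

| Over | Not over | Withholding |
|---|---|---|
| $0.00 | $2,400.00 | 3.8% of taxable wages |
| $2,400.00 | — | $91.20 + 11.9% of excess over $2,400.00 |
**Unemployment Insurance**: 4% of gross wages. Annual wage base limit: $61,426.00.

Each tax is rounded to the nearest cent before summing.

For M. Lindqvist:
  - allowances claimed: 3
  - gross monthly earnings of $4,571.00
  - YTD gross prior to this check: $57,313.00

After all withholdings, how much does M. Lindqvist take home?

$4,349.97

Income Tax: taxable = $4,571.00 − 3×$1,028.00 = $1,487.00
  3.8% × $1,487.00 = $56.51
Unemployment Insurance: cap $61,426.00 − YTD $57,313.00 = $4,113.00 subject; 4% × $4,113.00 = $164.52
Total withheld: $56.51 + $164.52 = $221.03
Net pay: $4,571.00 − $221.03 = $4,349.97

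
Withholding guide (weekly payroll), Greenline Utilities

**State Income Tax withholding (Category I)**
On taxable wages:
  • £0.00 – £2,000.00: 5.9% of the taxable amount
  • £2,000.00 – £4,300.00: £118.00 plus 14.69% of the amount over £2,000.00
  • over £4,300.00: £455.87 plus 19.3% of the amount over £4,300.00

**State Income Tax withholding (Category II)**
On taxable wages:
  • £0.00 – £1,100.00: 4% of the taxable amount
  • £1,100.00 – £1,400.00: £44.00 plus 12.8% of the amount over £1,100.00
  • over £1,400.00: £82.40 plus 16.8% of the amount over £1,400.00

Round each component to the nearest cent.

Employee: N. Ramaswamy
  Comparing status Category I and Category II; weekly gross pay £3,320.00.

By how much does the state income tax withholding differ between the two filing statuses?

£93.05

State Income Tax (Category I): taxable = £3,320.00
  £118.00 + 14.69% × (£3,320.00 − £2,000.00) = £118.00 + 14.69% × £1,320.00 = £311.91
State Income Tax (Category II): taxable = £3,320.00
  £82.40 + 16.8% × (£3,320.00 − £1,400.00) = £82.40 + 16.8% × £1,920.00 = £404.96
Difference: |£311.91 − £404.96| = £93.05 (higher under Category II)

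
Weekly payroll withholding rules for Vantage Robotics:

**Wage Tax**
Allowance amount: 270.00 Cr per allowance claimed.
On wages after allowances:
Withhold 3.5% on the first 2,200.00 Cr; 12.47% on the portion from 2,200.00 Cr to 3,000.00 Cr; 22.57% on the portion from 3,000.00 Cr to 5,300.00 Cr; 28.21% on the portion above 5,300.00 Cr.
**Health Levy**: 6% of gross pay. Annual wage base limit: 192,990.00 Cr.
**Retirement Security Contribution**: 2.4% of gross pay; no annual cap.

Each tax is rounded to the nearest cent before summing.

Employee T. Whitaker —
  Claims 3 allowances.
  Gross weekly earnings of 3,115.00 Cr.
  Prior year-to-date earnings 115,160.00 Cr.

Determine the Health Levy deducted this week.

Health Levy: 6% × 3,115.00 Cr = 186.90 Cr

186.90 Cr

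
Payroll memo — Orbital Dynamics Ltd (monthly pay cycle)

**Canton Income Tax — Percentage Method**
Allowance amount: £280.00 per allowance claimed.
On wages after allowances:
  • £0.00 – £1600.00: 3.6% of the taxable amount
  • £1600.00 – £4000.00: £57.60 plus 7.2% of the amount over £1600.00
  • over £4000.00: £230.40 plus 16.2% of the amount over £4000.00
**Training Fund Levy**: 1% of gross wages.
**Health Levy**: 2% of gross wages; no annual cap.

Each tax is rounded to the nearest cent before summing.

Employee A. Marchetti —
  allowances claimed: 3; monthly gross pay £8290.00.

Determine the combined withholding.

£1038.00

Canton Income Tax: taxable = £8290.00 − 3×£280.00 = £7450.00
  £230.40 + 16.2% × (£7450.00 − £4000.00) = £230.40 + 16.2% × £3450.00 = £789.30
Training Fund Levy: 1% × £8290.00 = £82.90
Health Levy: 2% × £8290.00 = £165.80
Total: £789.30 + £82.90 + £165.80 = £1038.00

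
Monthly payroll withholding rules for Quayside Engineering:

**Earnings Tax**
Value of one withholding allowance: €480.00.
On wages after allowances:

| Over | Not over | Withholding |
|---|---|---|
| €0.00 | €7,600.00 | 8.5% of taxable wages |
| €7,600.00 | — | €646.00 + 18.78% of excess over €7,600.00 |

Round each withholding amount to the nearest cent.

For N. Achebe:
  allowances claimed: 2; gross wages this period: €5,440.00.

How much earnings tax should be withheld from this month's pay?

Earnings Tax: taxable = €5,440.00 − 2×€480.00 = €4,480.00
  8.5% × €4,480.00 = €380.80

€380.80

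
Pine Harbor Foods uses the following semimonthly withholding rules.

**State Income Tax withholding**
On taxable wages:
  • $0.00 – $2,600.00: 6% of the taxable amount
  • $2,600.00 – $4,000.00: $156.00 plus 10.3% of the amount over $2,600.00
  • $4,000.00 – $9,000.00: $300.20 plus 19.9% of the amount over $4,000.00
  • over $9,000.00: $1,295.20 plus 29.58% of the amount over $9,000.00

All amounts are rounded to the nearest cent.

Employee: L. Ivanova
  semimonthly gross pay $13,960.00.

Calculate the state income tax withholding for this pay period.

State Income Tax: taxable = $13,960.00
  $1,295.20 + 29.58% × ($13,960.00 − $9,000.00) = $1,295.20 + 29.58% × $4,960.00 = $2,762.37

$2,762.37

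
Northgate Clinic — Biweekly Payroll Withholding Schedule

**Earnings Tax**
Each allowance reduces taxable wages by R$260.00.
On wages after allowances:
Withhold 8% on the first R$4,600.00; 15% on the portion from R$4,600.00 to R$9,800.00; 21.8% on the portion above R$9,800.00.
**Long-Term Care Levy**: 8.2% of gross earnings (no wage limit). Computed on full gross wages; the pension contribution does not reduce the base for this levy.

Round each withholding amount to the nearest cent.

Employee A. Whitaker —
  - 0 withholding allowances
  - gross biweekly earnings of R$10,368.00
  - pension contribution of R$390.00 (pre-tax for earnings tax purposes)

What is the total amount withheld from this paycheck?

R$2,036.98

Earnings Tax: taxable = R$10,368.00 − R$390.00 = R$9,978.00
  R$1,148.00 + 21.8% × (R$9,978.00 − R$9,800.00) = R$1,148.00 + 21.8% × R$178.00 = R$1,186.80
Long-Term Care Levy: 8.2% × R$10,368.00 = R$850.18
Total: R$1,186.80 + R$850.18 = R$2,036.98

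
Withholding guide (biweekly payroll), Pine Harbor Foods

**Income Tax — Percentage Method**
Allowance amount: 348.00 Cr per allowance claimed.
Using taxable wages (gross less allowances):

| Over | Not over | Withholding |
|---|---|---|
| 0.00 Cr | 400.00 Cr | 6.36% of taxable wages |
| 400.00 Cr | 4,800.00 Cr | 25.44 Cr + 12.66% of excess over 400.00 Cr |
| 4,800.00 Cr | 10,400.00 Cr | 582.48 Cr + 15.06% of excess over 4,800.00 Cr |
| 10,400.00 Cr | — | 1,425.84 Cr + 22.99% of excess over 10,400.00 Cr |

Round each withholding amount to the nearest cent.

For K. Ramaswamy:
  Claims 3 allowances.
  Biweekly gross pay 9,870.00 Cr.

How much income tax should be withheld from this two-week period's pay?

1,188.80 Cr

Income Tax: taxable = 9,870.00 Cr − 3×348.00 Cr = 8,826.00 Cr
  582.48 Cr + 15.06% × (8,826.00 Cr − 4,800.00 Cr) = 582.48 Cr + 15.06% × 4,026.00 Cr = 1,188.80 Cr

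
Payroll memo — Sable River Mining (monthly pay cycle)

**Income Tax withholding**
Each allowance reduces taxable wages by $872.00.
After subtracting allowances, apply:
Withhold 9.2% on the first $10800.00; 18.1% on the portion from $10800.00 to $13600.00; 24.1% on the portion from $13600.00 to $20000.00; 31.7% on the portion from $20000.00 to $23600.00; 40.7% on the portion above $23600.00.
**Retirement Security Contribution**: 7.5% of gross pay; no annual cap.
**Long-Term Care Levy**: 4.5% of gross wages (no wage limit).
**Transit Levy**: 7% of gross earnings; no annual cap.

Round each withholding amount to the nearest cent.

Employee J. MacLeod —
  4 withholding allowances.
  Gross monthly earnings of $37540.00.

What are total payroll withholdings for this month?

Income Tax: taxable = $37540.00 − 4×$872.00 = $34052.00
  $4184.00 + 40.7% × ($34052.00 − $23600.00) = $4184.00 + 40.7% × $10452.00 = $8437.96
Retirement Security Contribution: 7.5% × $37540.00 = $2815.50
Long-Term Care Levy: 4.5% × $37540.00 = $1689.30
Transit Levy: 7% × $37540.00 = $2627.80
Total: $8437.96 + $2815.50 + $1689.30 + $2627.80 = $15570.56

$15570.56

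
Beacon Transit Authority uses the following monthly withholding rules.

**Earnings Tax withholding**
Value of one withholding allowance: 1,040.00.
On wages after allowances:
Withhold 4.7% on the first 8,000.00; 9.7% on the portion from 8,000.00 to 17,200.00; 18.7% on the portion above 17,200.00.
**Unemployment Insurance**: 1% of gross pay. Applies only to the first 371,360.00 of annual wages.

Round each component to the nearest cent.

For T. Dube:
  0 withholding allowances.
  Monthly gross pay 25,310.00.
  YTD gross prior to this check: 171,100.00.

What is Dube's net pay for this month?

Earnings Tax: taxable = 25,310.00
  1,268.40 + 18.7% × (25,310.00 − 17,200.00) = 1,268.40 + 18.7% × 8,110.00 = 2,784.97
Unemployment Insurance: 1% × 25,310.00 = 253.10
Total withheld: 2,784.97 + 253.10 = 3,038.07
Net pay: 25,310.00 − 3,038.07 = 22,271.93

22,271.93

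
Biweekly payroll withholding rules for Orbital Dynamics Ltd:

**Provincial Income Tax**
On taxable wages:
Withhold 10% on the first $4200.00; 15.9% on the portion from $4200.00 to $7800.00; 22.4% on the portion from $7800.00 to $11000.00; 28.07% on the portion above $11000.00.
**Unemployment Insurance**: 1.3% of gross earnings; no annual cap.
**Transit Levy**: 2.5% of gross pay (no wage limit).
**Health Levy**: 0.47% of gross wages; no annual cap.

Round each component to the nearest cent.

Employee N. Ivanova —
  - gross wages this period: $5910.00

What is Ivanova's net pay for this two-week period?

$4965.75

Provincial Income Tax: taxable = $5910.00
  $420.00 + 15.9% × ($5910.00 − $4200.00) = $420.00 + 15.9% × $1710.00 = $691.89
Unemployment Insurance: 1.3% × $5910.00 = $76.83
Transit Levy: 2.5% × $5910.00 = $147.75
Health Levy: 0.47% × $5910.00 = $27.78
Total withheld: $691.89 + $76.83 + $147.75 + $27.78 = $944.25
Net pay: $5910.00 − $944.25 = $4965.75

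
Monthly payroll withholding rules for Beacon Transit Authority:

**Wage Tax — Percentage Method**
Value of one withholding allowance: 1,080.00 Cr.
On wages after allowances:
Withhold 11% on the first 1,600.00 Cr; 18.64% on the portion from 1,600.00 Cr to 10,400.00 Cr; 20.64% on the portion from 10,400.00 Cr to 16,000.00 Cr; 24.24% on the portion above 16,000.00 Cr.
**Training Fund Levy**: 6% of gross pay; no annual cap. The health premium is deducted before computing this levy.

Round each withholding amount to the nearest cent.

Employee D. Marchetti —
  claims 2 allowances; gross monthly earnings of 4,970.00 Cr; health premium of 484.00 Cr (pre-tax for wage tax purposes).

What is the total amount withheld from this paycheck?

Wage Tax: taxable = 4,970.00 Cr − 484.00 Cr − 2×1,080.00 Cr = 2,326.00 Cr
  176.00 Cr + 18.64% × (2,326.00 Cr − 1,600.00 Cr) = 176.00 Cr + 18.64% × 726.00 Cr = 311.33 Cr
Training Fund Levy: 6% × 4,486.00 Cr = 269.16 Cr
Total: 311.33 Cr + 269.16 Cr = 580.49 Cr

580.49 Cr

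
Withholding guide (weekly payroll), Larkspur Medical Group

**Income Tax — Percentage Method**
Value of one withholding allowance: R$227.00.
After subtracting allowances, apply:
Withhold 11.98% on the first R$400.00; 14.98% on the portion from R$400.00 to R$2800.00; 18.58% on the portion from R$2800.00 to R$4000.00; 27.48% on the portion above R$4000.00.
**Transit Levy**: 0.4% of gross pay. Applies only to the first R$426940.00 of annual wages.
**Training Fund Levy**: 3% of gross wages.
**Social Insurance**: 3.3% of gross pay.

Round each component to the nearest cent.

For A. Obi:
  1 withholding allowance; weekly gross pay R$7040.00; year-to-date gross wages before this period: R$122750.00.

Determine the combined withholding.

R$1875.09

Income Tax: taxable = R$7040.00 − 1×R$227.00 = R$6813.00
  R$630.40 + 27.48% × (R$6813.00 − R$4000.00) = R$630.40 + 27.48% × R$2813.00 = R$1403.41
Transit Levy: 0.4% × R$7040.00 = R$28.16
Training Fund Levy: 3% × R$7040.00 = R$211.20
Social Insurance: 3.3% × R$7040.00 = R$232.32
Total: R$1403.41 + R$28.16 + R$211.20 + R$232.32 = R$1875.09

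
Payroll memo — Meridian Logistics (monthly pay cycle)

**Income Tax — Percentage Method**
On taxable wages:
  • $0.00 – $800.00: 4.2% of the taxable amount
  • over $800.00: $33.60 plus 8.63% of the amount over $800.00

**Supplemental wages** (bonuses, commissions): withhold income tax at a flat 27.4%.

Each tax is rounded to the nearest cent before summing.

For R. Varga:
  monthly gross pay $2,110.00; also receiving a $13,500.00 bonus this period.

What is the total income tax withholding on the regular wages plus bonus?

$3,845.65

Income Tax: taxable = $2,110.00
  $33.60 + 8.63% × ($2,110.00 − $800.00) = $33.60 + 8.63% × $1,310.00 = $146.65
Supplemental (27.4% flat on bonus): 27.4% × $13,500.00 = $3,699.00
Total income tax: $146.65 + $3,699.00 = $3,845.65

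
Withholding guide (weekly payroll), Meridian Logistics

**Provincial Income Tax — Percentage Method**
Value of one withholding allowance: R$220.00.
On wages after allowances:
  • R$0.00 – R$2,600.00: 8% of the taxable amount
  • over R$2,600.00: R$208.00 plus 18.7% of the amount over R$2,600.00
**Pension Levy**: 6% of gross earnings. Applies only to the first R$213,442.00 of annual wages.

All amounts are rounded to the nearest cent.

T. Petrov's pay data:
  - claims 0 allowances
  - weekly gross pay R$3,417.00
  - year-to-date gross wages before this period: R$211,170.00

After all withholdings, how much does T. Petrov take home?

R$2,919.90

Provincial Income Tax: taxable = R$3,417.00
  R$208.00 + 18.7% × (R$3,417.00 − R$2,600.00) = R$208.00 + 18.7% × R$817.00 = R$360.78
Pension Levy: cap R$213,442.00 − YTD R$211,170.00 = R$2,272.00 subject; 6% × R$2,272.00 = R$136.32
Total withheld: R$360.78 + R$136.32 = R$497.10
Net pay: R$3,417.00 − R$497.10 = R$2,919.90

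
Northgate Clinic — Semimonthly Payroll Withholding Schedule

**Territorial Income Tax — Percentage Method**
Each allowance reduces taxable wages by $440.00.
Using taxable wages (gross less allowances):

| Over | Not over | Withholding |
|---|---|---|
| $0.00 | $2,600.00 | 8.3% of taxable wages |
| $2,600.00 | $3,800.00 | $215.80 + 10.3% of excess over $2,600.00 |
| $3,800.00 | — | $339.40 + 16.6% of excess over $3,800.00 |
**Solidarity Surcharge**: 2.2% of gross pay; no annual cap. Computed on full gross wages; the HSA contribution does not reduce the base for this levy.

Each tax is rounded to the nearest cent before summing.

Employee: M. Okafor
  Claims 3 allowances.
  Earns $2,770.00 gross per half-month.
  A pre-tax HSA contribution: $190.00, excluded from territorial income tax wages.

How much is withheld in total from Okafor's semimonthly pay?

Territorial Income Tax: taxable = $2,770.00 − $190.00 − 3×$440.00 = $1,260.00
  8.3% × $1,260.00 = $104.58
Solidarity Surcharge: 2.2% × $2,770.00 = $60.94
Total: $104.58 + $60.94 = $165.52

$165.52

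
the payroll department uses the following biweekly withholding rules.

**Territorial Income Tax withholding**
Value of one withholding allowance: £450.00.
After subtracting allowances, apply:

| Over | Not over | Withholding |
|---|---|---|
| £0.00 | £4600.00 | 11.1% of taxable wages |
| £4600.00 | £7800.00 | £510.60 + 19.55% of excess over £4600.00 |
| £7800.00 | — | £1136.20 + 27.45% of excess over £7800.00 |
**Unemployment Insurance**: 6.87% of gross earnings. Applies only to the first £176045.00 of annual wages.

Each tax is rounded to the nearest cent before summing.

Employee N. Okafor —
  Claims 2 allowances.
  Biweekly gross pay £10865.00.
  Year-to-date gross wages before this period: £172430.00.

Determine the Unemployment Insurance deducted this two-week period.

£248.35

Unemployment Insurance: cap £176045.00 − YTD £172430.00 = £3615.00 subject; 6.87% × £3615.00 = £248.35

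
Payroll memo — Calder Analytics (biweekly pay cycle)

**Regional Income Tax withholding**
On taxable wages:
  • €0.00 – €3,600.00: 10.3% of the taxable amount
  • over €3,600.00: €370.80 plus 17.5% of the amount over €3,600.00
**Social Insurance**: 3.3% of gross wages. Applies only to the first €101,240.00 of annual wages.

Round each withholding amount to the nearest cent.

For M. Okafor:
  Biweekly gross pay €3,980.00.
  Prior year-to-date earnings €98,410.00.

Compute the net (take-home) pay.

Regional Income Tax: taxable = €3,980.00
  €370.80 + 17.5% × (€3,980.00 − €3,600.00) = €370.80 + 17.5% × €380.00 = €437.30
Social Insurance: cap €101,240.00 − YTD €98,410.00 = €2,830.00 subject; 3.3% × €2,830.00 = €93.39
Total withheld: €437.30 + €93.39 = €530.69
Net pay: €3,980.00 − €530.69 = €3,449.31

€3,449.31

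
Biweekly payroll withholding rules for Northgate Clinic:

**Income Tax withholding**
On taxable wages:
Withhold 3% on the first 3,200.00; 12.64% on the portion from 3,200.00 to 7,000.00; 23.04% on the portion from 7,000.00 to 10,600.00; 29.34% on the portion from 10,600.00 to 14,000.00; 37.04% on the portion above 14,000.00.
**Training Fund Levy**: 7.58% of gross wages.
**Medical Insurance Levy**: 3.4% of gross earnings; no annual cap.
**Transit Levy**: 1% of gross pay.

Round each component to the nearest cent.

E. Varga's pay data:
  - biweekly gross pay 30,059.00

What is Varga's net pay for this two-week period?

Income Tax: taxable = 30,059.00
  2,403.32 + 37.04% × (30,059.00 − 14,000.00) = 2,403.32 + 37.04% × 16,059.00 = 8,351.57
Training Fund Levy: 7.58% × 30,059.00 = 2,278.47
Medical Insurance Levy: 3.4% × 30,059.00 = 1,022.01
Transit Levy: 1% × 30,059.00 = 300.59
Total withheld: 8,351.57 + 2,278.47 + 1,022.01 + 300.59 = 11,952.64
Net pay: 30,059.00 − 11,952.64 = 18,106.36

18,106.36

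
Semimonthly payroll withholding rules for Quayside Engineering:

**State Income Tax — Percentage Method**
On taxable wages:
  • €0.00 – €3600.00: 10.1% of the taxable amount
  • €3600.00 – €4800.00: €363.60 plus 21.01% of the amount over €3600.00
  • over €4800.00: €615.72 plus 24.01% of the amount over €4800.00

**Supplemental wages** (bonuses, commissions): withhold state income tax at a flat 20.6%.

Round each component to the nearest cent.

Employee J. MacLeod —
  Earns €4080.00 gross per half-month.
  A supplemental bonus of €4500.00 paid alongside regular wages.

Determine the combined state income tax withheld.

State Income Tax: taxable = €4080.00
  €363.60 + 21.01% × (€4080.00 − €3600.00) = €363.60 + 21.01% × €480.00 = €464.45
Supplemental (20.6% flat on bonus): 20.6% × €4500.00 = €927.00
Total state income tax: €464.45 + €927.00 = €1391.45

€1391.45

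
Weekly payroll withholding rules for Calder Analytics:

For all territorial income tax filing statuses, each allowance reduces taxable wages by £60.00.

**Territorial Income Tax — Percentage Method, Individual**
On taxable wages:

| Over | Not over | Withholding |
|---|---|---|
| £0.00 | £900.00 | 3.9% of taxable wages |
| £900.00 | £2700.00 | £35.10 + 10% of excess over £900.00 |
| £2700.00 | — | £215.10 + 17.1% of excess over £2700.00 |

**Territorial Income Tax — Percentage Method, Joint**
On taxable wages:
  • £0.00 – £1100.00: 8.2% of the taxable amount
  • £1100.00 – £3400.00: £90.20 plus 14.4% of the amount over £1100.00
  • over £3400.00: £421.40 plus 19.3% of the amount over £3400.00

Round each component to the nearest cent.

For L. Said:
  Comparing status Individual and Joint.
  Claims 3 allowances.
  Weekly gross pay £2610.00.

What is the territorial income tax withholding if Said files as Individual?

£188.10

Territorial Income Tax (Individual): taxable = £2610.00 − 3×£60.00 = £2430.00
  £35.10 + 10% × (£2430.00 − £900.00) = £35.10 + 10% × £1530.00 = £188.10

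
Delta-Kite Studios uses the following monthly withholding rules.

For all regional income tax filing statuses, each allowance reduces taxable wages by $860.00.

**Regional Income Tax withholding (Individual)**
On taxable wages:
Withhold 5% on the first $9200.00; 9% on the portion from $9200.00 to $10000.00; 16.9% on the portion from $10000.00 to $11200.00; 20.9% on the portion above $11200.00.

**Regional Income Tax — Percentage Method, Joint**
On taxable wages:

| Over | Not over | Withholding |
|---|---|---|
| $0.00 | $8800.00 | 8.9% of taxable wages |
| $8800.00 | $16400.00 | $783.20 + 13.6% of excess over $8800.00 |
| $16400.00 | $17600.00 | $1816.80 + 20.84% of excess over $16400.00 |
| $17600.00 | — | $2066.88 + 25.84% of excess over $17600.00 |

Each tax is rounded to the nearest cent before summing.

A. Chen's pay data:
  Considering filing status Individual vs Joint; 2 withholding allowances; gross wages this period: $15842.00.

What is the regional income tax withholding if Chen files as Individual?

$1345.50

Regional Income Tax (Individual): taxable = $15842.00 − 2×$860.00 = $14122.00
  $734.80 + 20.9% × ($14122.00 − $11200.00) = $734.80 + 20.9% × $2922.00 = $1345.50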